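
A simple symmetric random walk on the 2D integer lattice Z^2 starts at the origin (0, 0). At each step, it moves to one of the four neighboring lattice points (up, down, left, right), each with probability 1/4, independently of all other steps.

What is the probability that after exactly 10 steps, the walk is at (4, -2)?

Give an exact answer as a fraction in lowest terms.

Let h be the number of horizontal steps (so 10-h are vertical). To end at (4,-2) need (h+4)/2 right-steps and ((10-h)-2)/2 up-steps.
Sum over h with 4 ≤ h ≤ 8, h ≡ 0 (mod 2), 10-h ≡ 0 (mod 2):
h=4: C(10,4)·C(4,4)·C(6,2) = 210·1·15 = 3150
h=6: C(10,6)·C(6,5)·C(4,1) = 210·6·4 = 5040
h=8: C(10,8)·C(8,6)·C(2,0) = 45·28·1 = 1260
Total favorable: 9450
Total paths: 4^10 = 1048576
P = 9450/1048576 = 4725/524288

Answer: 4725/524288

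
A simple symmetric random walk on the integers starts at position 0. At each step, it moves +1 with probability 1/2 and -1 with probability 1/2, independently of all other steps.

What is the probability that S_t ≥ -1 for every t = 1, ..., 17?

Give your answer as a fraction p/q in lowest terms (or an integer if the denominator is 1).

Let f(t,s) = #length-t paths at position s with S_1..S_t all ≥ -1.
f(t,s) = f(t-1,s-1) + f(t-1,s+1) for s ≥ -1; f(t,s) = 0 for s < -1.
t=0: f(0,0)=1
t=1: f(1,-1)=1 f(1,1)=1
t=2: f(2,0)=2 f(2,2)=1
t=3: f(3,-1)=2 f(3,1)=3 f(3,3)=1
t=4: f(4,0)=5 f(4,2)=4 f(4,4)=1
t=5: f(5,-1)=5 f(5,1)=9 f(5,3)=5 f(5,5)=1
t=6: f(6,0)=14 f(6,2)=14 f(6,4)=6 f(6,6)=1
t=7: f(7,-1)=14 f(7,1)=28 f(7,3)=20 f(7,5)=7 f(7,7)=1
t=8: f(8,0)=42 f(8,2)=48 f(8,4)=27 f(8,6)=8 f(8,8)=1
t=9: f(9,-1)=42 f(9,1)=90 f(9,3)=75 f(9,5)=35 f(9,7)=9 f(9,9)=1
t=10: f(10,0)=132 f(10,2)=165 f(10,4)=110 f(10,6)=44 f(10,8)=10 f(10,10)=1
t=11: f(11,-1)=132 f(11,1)=297 f(11,3)=275 f(11,5)=154 f(11,7)=54 f(11,9)=11 f(11,11)=1
t=12: f(12,0)=429 f(12,2)=572 f(12,4)=429 f(12,6)=208 f(12,8)=65 f(12,10)=12 f(12,12)=1
t=13: f(13,-1)=429 f(13,1)=1001 f(13,3)=1001 f(13,5)=637 f(13,7)=273 f(13,9)=77 f(13,11)=13 f(13,13)=1
t=14: f(14,0)=1430 f(14,2)=2002 f(14,4)=1638 f(14,6)=910 f(14,8)=350 f(14,10)=90 f(14,12)=14 f(14,14)=1
t=15: f(15,-1)=1430 f(15,1)=3432 f(15,3)=3640 f(15,5)=2548 f(15,7)=1260 f(15,9)=440 f(15,11)=104 f(15,13)=15 f(15,15)=1
t=16: f(16,0)=4862 f(16,2)=7072 f(16,4)=6188 f(16,6)=3808 f(16,8)=1700 f(16,10)=544 f(16,12)=119 f(16,14)=16 f(16,16)=1
t=17: f(17,-1)=4862 f(17,1)=11934 f(17,3)=13260 f(17,5)=9996 f(17,7)=5508 f(17,9)=2244 f(17,11)=663 f(17,13)=135 f(17,15)=17 f(17,17)=1
Σ_s f(17,s) = 48620
P = 48620/131072 = 12155/32768

Answer: 12155/32768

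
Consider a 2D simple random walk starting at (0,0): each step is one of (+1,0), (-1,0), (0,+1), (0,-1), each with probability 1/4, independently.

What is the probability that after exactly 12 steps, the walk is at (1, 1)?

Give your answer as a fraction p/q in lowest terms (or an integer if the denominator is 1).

Let h be the number of horizontal steps (so 12-h are vertical). To end at (1,1) need (h+1)/2 right-steps and ((12-h)+1)/2 up-steps.
Sum over h with 1 ≤ h ≤ 11, h ≡ 1 (mod 2), 12-h ≡ 1 (mod 2):
h=1: C(12,1)·C(1,1)·C(11,6) = 12·1·462 = 5544
h=3: C(12,3)·C(3,2)·C(9,5) = 220·3·126 = 83160
h=5: C(12,5)·C(5,3)·C(7,4) = 792·10·35 = 277200
h=7: C(12,7)·C(7,4)·C(5,3) = 792·35·10 = 277200
h=9: C(12,9)·C(9,5)·C(3,2) = 220·126·3 = 83160
h=11: C(12,11)·C(11,6)·C(1,1) = 12·462·1 = 5544
Total favorable: 731808
Total paths: 4^12 = 16777216
P = 731808/16777216 = 22869/524288

Answer: 22869/524288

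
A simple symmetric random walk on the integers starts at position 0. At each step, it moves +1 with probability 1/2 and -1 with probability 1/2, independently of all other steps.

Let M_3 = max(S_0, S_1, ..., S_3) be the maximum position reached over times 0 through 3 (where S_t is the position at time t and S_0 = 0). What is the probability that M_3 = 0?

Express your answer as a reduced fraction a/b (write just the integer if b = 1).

Answer: 3/8

Derivation:
Let M_3 = max(S_0,...,S_3). Use the reflection principle: for j ≥ 1, #{paths with M_3 ≥ j} = #{S_3 ≥ j} + #{S_3 ≥ j+1}.
P(M_3 ≥ 0) = 1 since S_0 = 0, so #{M_3 ≥ 0} = 8.
#{M_3 ≥ 1} = #{S_3 ≥ 1} + #{S_3 ≥ 2} = 4 + 1 = 5.
#{M_3 = 0} = 8 - 5 = 3.
P(M_3 = 0) = 3/8 = 3/8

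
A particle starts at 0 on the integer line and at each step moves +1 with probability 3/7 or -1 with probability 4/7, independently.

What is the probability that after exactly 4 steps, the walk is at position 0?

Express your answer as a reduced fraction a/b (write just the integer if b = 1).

Answer: 864/2401

Derivation:
To be at 0 after 4 steps: need exactly 2 steps of +1 and 2 of -1.
Number of such sequences: C(4,2) = 6
Each has probability (3/7)^2 · (4/7)^2 = 144/2401
P = 6 · 144/2401 = 864/2401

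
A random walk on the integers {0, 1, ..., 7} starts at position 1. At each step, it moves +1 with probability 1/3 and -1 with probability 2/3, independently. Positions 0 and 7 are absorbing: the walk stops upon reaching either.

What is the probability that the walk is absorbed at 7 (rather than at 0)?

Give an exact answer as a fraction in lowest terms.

Answer: 1/127

Derivation:
Biased walk: p = 1/3, q = 2/3, r = q/p = 2
Gambler's ruin: P(hit 7 before 0 | start at 1) = (1 - r^a)/(1 - r^N)
r^1 = 2; r^7 = 128
P = (1 - 2) / (1 - 128) = -1 / -127 = 1/127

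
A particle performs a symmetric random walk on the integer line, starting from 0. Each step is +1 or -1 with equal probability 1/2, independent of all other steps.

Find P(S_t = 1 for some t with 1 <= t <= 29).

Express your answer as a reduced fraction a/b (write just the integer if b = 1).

Count via complement. Let g(t,s) = #length-t paths at position s with S_1..S_t all ≠ 1.
g(t,s) = g(t-1,s-1) + g(t-1,s+1) for s ≠ 1; g(t,1) = 0.
t=0: g(0,0)=1
t=1: g(1,-1)=1
t=2: g(2,-2)=1 g(2,0)=1
t=3: g(3,-3)=1 g(3,-1)=2
t=4: g(4,-4)=1 g(4,-2)=3 g(4,0)=2
t=5: g(5,-5)=1 g(5,-3)=4 g(5,-1)=5
t=6: g(6,-6)=1 g(6,-4)=5 g(6,-2)=9 g(6,0)=5
t=7: g(7,-7)=1 g(7,-5)=6 g(7,-3)=14 g(7,-1)=14
t=8: g(8,-8)=1 g(8,-6)=7 g(8,-4)=20 g(8,-2)=28 g(8,0)=14
t=9: g(9,-9)=1 g(9,-7)=8 g(9,-5)=27 g(9,-3)=48 g(9,-1)=42
t=10: g(10,-10)=1 g(10,-8)=9 g(10,-6)=35 g(10,-4)=75 g(10,-2)=90 g(10,0)=42
t=11: g(11,-11)=1 g(11,-9)=10 g(11,-7)=44 g(11,-5)=110 g(11,-3)=165 g(11,-1)=132
t=12: g(12,-12)=1 g(12,-10)=11 g(12,-8)=54 g(12,-6)=154 g(12,-4)=275 g(12,-2)=297 g(12,0)=132
t=13: g(13,-13)=1 g(13,-11)=12 g(13,-9)=65 g(13,-7)=208 g(13,-5)=429 g(13,-3)=572 g(13,-1)=429
t=14: g(14,-14)=1 g(14,-12)=13 g(14,-10)=77 g(14,-8)=273 g(14,-6)=637 g(14,-4)=1001 g(14,-2)=1001 g(14,0)=429
t=15: g(15,-15)=1 g(15,-13)=14 g(15,-11)=90 g(15,-9)=350 g(15,-7)=910 g(15,-5)=1638 g(15,-3)=2002 g(15,-1)=1430
t=16: g(16,-16)=1 g(16,-14)=15 g(16,-12)=104 g(16,-10)=440 g(16,-8)=1260 g(16,-6)=2548 g(16,-4)=3640 g(16,-2)=3432 g(16,0)=1430
t=17: g(17,-17)=1 g(17,-15)=16 g(17,-13)=119 g(17,-11)=544 g(17,-9)=1700 g(17,-7)=3808 g(17,-5)=6188 g(17,-3)=7072 g(17,-1)=4862
t=18: g(18,-18)=1 g(18,-16)=17 g(18,-14)=135 g(18,-12)=663 g(18,-10)=2244 g(18,-8)=5508 g(18,-6)=9996 g(18,-4)=13260 g(18,-2)=11934 g(18,0)=4862
t=19: g(19,-19)=1 g(19,-17)=18 g(19,-15)=152 g(19,-13)=798 g(19,-11)=2907 g(19,-9)=7752 g(19,-7)=15504 g(19,-5)=23256 g(19,-3)=25194 g(19,-1)=16796
t=20: g(20,-20)=1 g(20,-18)=19 g(20,-16)=170 g(20,-14)=950 g(20,-12)=3705 g(20,-10)=10659 g(20,-8)=23256 g(20,-6)=38760 g(20,-4)=48450 g(20,-2)=41990 g(20,0)=16796
t=21: g(21,-21)=1 g(21,-19)=20 g(21,-17)=189 g(21,-15)=1120 g(21,-13)=4655 g(21,-11)=14364 g(21,-9)=33915 g(21,-7)=62016 g(21,-5)=87210 g(21,-3)=90440 g(21,-1)=58786
t=22: g(22,-22)=1 g(22,-20)=21 g(22,-18)=209 g(22,-16)=1309 g(22,-14)=5775 g(22,-12)=19019 g(22,-10)=48279 g(22,-8)=95931 g(22,-6)=149226 g(22,-4)=177650 g(22,-2)=149226 g(22,0)=58786
t=23: g(23,-23)=1 g(23,-21)=22 g(23,-19)=230 g(23,-17)=1518 g(23,-15)=7084 g(23,-13)=24794 g(23,-11)=67298 g(23,-9)=144210 g(23,-7)=245157 g(23,-5)=326876 g(23,-3)=326876 g(23,-1)=208012
t=24: g(24,-24)=1 g(24,-22)=23 g(24,-20)=252 g(24,-18)=1748 g(24,-16)=8602 g(24,-14)=31878 g(24,-12)=92092 g(24,-10)=211508 g(24,-8)=389367 g(24,-6)=572033 g(24,-4)=653752 g(24,-2)=534888 g(24,0)=208012
t=25: g(25,-25)=1 g(25,-23)=24 g(25,-21)=275 g(25,-19)=2000 g(25,-17)=10350 g(25,-15)=40480 g(25,-13)=123970 g(25,-11)=303600 g(25,-9)=600875 g(25,-7)=961400 g(25,-5)=1225785 g(25,-3)=1188640 g(25,-1)=742900
t=26: g(26,-26)=1 g(26,-24)=25 g(26,-22)=299 g(26,-20)=2275 g(26,-18)=12350 g(26,-16)=50830 g(26,-14)=164450 g(26,-12)=427570 g(26,-10)=904475 g(26,-8)=1562275 g(26,-6)=2187185 g(26,-4)=2414425 g(26,-2)=1931540 g(26,0)=742900
t=27: g(27,-27)=1 g(27,-25)=26 g(27,-23)=324 g(27,-21)=2574 g(27,-19)=14625 g(27,-17)=63180 g(27,-15)=215280 g(27,-13)=592020 g(27,-11)=1332045 g(27,-9)=2466750 g(27,-7)=3749460 g(27,-5)=4601610 g(27,-3)=4345965 g(27,-1)=2674440
t=28: g(28,-28)=1 g(28,-26)=27 g(28,-24)=350 g(28,-22)=2898 g(28,-20)=17199 g(28,-18)=77805 g(28,-16)=278460 g(28,-14)=807300 g(28,-12)=1924065 g(28,-10)=3798795 g(28,-8)=6216210 g(28,-6)=8351070 g(28,-4)=8947575 g(28,-2)=7020405 g(28,0)=2674440
t=29: g(29,-29)=1 g(29,-27)=28 g(29,-25)=377 g(29,-23)=3248 g(29,-21)=20097 g(29,-19)=95004 g(29,-17)=356265 g(29,-15)=1085760 g(29,-13)=2731365 g(29,-11)=5722860 g(29,-9)=10015005 g(29,-7)=14567280 g(29,-5)=17298645 g(29,-3)=15967980 g(29,-1)=9694845
Paths never hitting 1: Σ_s g(29,s) = 77558760
Paths hitting 1: 2^29 - 77558760 = 459312152
P = 459312152/536870912 = 57414019/67108864

Answer: 57414019/67108864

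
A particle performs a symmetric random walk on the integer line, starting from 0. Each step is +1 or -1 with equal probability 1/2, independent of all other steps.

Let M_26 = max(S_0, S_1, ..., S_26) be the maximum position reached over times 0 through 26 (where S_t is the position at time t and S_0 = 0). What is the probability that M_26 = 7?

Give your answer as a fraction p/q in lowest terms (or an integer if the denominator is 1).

Answer: 1562275/33554432

Derivation:
Let M_26 = max(S_0,...,S_26). Use the reflection principle: for j ≥ 1, #{paths with M_26 ≥ j} = #{S_26 ≥ j} + #{S_26 ≥ j+1}.
By reflection, #{M_26 ≥ 7} = #{S_26 ≥ 7} + #{S_26 ≥ 8} = 5658537 + 5658537 = 11317074.
#{M_26 ≥ 8} = #{S_26 ≥ 8} + #{S_26 ≥ 9} = 5658537 + 2533987 = 8192524.
#{M_26 = 7} = 11317074 - 8192524 = 3124550.
P(M_26 = 7) = 3124550/67108864 = 1562275/33554432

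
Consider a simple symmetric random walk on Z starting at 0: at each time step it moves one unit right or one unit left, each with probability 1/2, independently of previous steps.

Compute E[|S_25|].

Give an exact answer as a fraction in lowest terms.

Answer: 16900975/4194304

Derivation:
S_25 takes values m ≡ 1 (mod 2) with |m| ≤ 25; P(S_25=m) = C(25,(25+m)/2)/2^25.
Total paths: 2^25 = 33554432
Distribution: P(S=-25)=1/33554432, P(S=-23)=25/33554432, P(S=-21)=300/33554432, P(S=-19)=2300/33554432, P(S=-17)=12650/33554432, P(S=-15)=53130/33554432, P(S=-13)=177100/33554432, P(S=-11)=480700/33554432, P(S=-9)=1081575/33554432, P(S=-7)=2042975/33554432, P(S=-5)=3268760/33554432, P(S=-3)=4457400/33554432, P(S=-1)=5200300/33554432, P(S=1)=5200300/33554432, P(S=3)=4457400/33554432, P(S=5)=3268760/33554432, P(S=7)=2042975/33554432, P(S=9)=1081575/33554432, P(S=11)=480700/33554432, P(S=13)=177100/33554432, P(S=15)=53130/33554432, P(S=17)=12650/33554432, P(S=19)=2300/33554432, P(S=21)=300/33554432, P(S=23)=25/33554432, P(S=25)=1/33554432
E[|S_25|] = Σ_m |m|·P(S_25=m) = 135207800/33554432 = 16900975/4194304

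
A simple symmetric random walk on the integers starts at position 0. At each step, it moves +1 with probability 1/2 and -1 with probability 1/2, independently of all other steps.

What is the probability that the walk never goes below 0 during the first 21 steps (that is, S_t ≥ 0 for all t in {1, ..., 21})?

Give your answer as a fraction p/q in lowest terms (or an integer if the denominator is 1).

Answer: 88179/524288

Derivation:
Let f(t,s) = #length-t paths at position s with S_1..S_t all ≥ 0.
f(t,s) = f(t-1,s-1) + f(t-1,s+1) for s ≥ 0; f(t,s) = 0 for s < 0.
t=0: f(0,0)=1
t=1: f(1,1)=1
t=2: f(2,0)=1 f(2,2)=1
t=3: f(3,1)=2 f(3,3)=1
t=4: f(4,0)=2 f(4,2)=3 f(4,4)=1
t=5: f(5,1)=5 f(5,3)=4 f(5,5)=1
t=6: f(6,0)=5 f(6,2)=9 f(6,4)=5 f(6,6)=1
t=7: f(7,1)=14 f(7,3)=14 f(7,5)=6 f(7,7)=1
t=8: f(8,0)=14 f(8,2)=28 f(8,4)=20 f(8,6)=7 f(8,8)=1
t=9: f(9,1)=42 f(9,3)=48 f(9,5)=27 f(9,7)=8 f(9,9)=1
t=10: f(10,0)=42 f(10,2)=90 f(10,4)=75 f(10,6)=35 f(10,8)=9 f(10,10)=1
t=11: f(11,1)=132 f(11,3)=165 f(11,5)=110 f(11,7)=44 f(11,9)=10 f(11,11)=1
t=12: f(12,0)=132 f(12,2)=297 f(12,4)=275 f(12,6)=154 f(12,8)=54 f(12,10)=11 f(12,12)=1
t=13: f(13,1)=429 f(13,3)=572 f(13,5)=429 f(13,7)=208 f(13,9)=65 f(13,11)=12 f(13,13)=1
t=14: f(14,0)=429 f(14,2)=1001 f(14,4)=1001 f(14,6)=637 f(14,8)=273 f(14,10)=77 f(14,12)=13 f(14,14)=1
t=15: f(15,1)=1430 f(15,3)=2002 f(15,5)=1638 f(15,7)=910 f(15,9)=350 f(15,11)=90 f(15,13)=14 f(15,15)=1
t=16: f(16,0)=1430 f(16,2)=3432 f(16,4)=3640 f(16,6)=2548 f(16,8)=1260 f(16,10)=440 f(16,12)=104 f(16,14)=15 f(16,16)=1
t=17: f(17,1)=4862 f(17,3)=7072 f(17,5)=6188 f(17,7)=3808 f(17,9)=1700 f(17,11)=544 f(17,13)=119 f(17,15)=16 f(17,17)=1
t=18: f(18,0)=4862 f(18,2)=11934 f(18,4)=13260 f(18,6)=9996 f(18,8)=5508 f(18,10)=2244 f(18,12)=663 f(18,14)=135 f(18,16)=17 f(18,18)=1
t=19: f(19,1)=16796 f(19,3)=25194 f(19,5)=23256 f(19,7)=15504 f(19,9)=7752 f(19,11)=2907 f(19,13)=798 f(19,15)=152 f(19,17)=18 f(19,19)=1
t=20: f(20,0)=16796 f(20,2)=41990 f(20,4)=48450 f(20,6)=38760 f(20,8)=23256 f(20,10)=10659 f(20,12)=3705 f(20,14)=950 f(20,16)=170 f(20,18)=19 f(20,20)=1
t=21: f(21,1)=58786 f(21,3)=90440 f(21,5)=87210 f(21,7)=62016 f(21,9)=33915 f(21,11)=14364 f(21,13)=4655 f(21,15)=1120 f(21,17)=189 f(21,19)=20 f(21,21)=1
Σ_s f(21,s) = 352716
P = 352716/2097152 = 88179/524288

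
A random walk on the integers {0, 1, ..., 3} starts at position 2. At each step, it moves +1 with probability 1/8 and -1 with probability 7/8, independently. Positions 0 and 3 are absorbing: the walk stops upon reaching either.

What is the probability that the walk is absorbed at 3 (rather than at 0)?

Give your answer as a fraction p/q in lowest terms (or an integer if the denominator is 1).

Answer: 8/57

Derivation:
Biased walk: p = 1/8, q = 7/8, r = q/p = 7
Gambler's ruin: P(hit 3 before 0 | start at 2) = (1 - r^a)/(1 - r^N)
r^2 = 49; r^3 = 343
P = (1 - 49) / (1 - 343) = -48 / -342 = 8/57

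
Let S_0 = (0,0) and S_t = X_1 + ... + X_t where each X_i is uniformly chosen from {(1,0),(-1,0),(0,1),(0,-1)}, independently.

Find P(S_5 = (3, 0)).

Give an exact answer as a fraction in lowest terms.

Let h be the number of horizontal steps (so 5-h are vertical). To end at (3,0) need (h+3)/2 right-steps and ((5-h)+0)/2 up-steps.
Sum over h with 3 ≤ h ≤ 5, h ≡ 1 (mod 2), 5-h ≡ 0 (mod 2):
h=3: C(5,3)·C(3,3)·C(2,1) = 10·1·2 = 20
h=5: C(5,5)·C(5,4)·C(0,0) = 1·5·1 = 5
Total favorable: 25
Total paths: 4^5 = 1024
P = 25/1024 = 25/1024

Answer: 25/1024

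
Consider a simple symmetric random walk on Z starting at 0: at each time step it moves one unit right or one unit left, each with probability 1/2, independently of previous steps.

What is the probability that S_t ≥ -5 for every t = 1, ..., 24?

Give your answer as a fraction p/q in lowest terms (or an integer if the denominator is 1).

Answer: 3231615/4194304

Derivation:
Let f(t,s) = #length-t paths at position s with S_1..S_t all ≥ -5.
f(t,s) = f(t-1,s-1) + f(t-1,s+1) for s ≥ -5; f(t,s) = 0 for s < -5.
t=0: f(0,0)=1
t=1: f(1,-1)=1 f(1,1)=1
t=2: f(2,-2)=1 f(2,0)=2 f(2,2)=1
t=3: f(3,-3)=1 f(3,-1)=3 f(3,1)=3 f(3,3)=1
t=4: f(4,-4)=1 f(4,-2)=4 f(4,0)=6 f(4,2)=4 f(4,4)=1
t=5: f(5,-5)=1 f(5,-3)=5 f(5,-1)=10 f(5,1)=10 f(5,3)=5 f(5,5)=1
t=6: f(6,-4)=6 f(6,-2)=15 f(6,0)=20 f(6,2)=15 f(6,4)=6 f(6,6)=1
t=7: f(7,-5)=6 f(7,-3)=21 f(7,-1)=35 f(7,1)=35 f(7,3)=21 f(7,5)=7 f(7,7)=1
t=8: f(8,-4)=27 f(8,-2)=56 f(8,0)=70 f(8,2)=56 f(8,4)=28 f(8,6)=8 f(8,8)=1
t=9: f(9,-5)=27 f(9,-3)=83 f(9,-1)=126 f(9,1)=126 f(9,3)=84 f(9,5)=36 f(9,7)=9 f(9,9)=1
t=10: f(10,-4)=110 f(10,-2)=209 f(10,0)=252 f(10,2)=210 f(10,4)=120 f(10,6)=45 f(10,8)=10 f(10,10)=1
t=11: f(11,-5)=110 f(11,-3)=319 f(11,-1)=461 f(11,1)=462 f(11,3)=330 f(11,5)=165 f(11,7)=55 f(11,9)=11 f(11,11)=1
t=12: f(12,-4)=429 f(12,-2)=780 f(12,0)=923 f(12,2)=792 f(12,4)=495 f(12,6)=220 f(12,8)=66 f(12,10)=12 f(12,12)=1
t=13: f(13,-5)=429 f(13,-3)=1209 f(13,-1)=1703 f(13,1)=1715 f(13,3)=1287 f(13,5)=715 f(13,7)=286 f(13,9)=78 f(13,11)=13 f(13,13)=1
t=14: f(14,-4)=1638 f(14,-2)=2912 f(14,0)=3418 f(14,2)=3002 f(14,4)=2002 f(14,6)=1001 f(14,8)=364 f(14,10)=91 f(14,12)=14 f(14,14)=1
t=15: f(15,-5)=1638 f(15,-3)=4550 f(15,-1)=6330 f(15,1)=6420 f(15,3)=5004 f(15,5)=3003 f(15,7)=1365 f(15,9)=455 f(15,11)=105 f(15,13)=15 f(15,15)=1
t=16: f(16,-4)=6188 f(16,-2)=10880 f(16,0)=12750 f(16,2)=11424 f(16,4)=8007 f(16,6)=4368 f(16,8)=1820 f(16,10)=560 f(16,12)=120 f(16,14)=16 f(16,16)=1
t=17: f(17,-5)=6188 f(17,-3)=17068 f(17,-1)=23630 f(17,1)=24174 f(17,3)=19431 f(17,5)=12375 f(17,7)=6188 f(17,9)=2380 f(17,11)=680 f(17,13)=136 f(17,15)=17 f(17,17)=1
t=18: f(18,-4)=23256 f(18,-2)=40698 f(18,0)=47804 f(18,2)=43605 f(18,4)=31806 f(18,6)=18563 f(18,8)=8568 f(18,10)=3060 f(18,12)=816 f(18,14)=153 f(18,16)=18 f(18,18)=1
t=19: f(19,-5)=23256 f(19,-3)=63954 f(19,-1)=88502 f(19,1)=91409 f(19,3)=75411 f(19,5)=50369 f(19,7)=27131 f(19,9)=11628 f(19,11)=3876 f(19,13)=969 f(19,15)=171 f(19,17)=19 f(19,19)=1
t=20: f(20,-4)=87210 f(20,-2)=152456 f(20,0)=179911 f(20,2)=166820 f(20,4)=125780 f(20,6)=77500 f(20,8)=38759 f(20,10)=15504 f(20,12)=4845 f(20,14)=1140 f(20,16)=190 f(20,18)=20 f(20,20)=1
t=21: f(21,-5)=87210 f(21,-3)=239666 f(21,-1)=332367 f(21,1)=346731 f(21,3)=292600 f(21,5)=203280 f(21,7)=116259 f(21,9)=54263 f(21,11)=20349 f(21,13)=5985 f(21,15)=1330 f(21,17)=210 f(21,19)=21 f(21,21)=1
t=22: f(22,-4)=326876 f(22,-2)=572033 f(22,0)=679098 f(22,2)=639331 f(22,4)=495880 f(22,6)=319539 f(22,8)=170522 f(22,10)=74612 f(22,12)=26334 f(22,14)=7315 f(22,16)=1540 f(22,18)=231 f(22,20)=22 f(22,22)=1
t=23: f(23,-5)=326876 f(23,-3)=898909 f(23,-1)=1251131 f(23,1)=1318429 f(23,3)=1135211 f(23,5)=815419 f(23,7)=490061 f(23,9)=245134 f(23,11)=100946 f(23,13)=33649 f(23,15)=8855 f(23,17)=1771 f(23,19)=253 f(23,21)=23 f(23,23)=1
t=24: f(24,-4)=1225785 f(24,-2)=2150040 f(24,0)=2569560 f(24,2)=2453640 f(24,4)=1950630 f(24,6)=1305480 f(24,8)=735195 f(24,10)=346080 f(24,12)=134595 f(24,14)=42504 f(24,16)=10626 f(24,18)=2024 f(24,20)=276 f(24,22)=24 f(24,24)=1
Σ_s f(24,s) = 12926460
P = 12926460/16777216 = 3231615/4194304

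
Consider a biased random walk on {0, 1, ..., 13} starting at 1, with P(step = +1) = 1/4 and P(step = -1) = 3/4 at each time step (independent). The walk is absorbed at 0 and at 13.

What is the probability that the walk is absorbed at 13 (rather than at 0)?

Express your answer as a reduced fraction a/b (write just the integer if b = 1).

Biased walk: p = 1/4, q = 3/4, r = q/p = 3
Gambler's ruin: P(hit 13 before 0 | start at 1) = (1 - r^a)/(1 - r^N)
r^1 = 3; r^13 = 1594323
P = (1 - 3) / (1 - 1594323) = -2 / -1594322 = 1/797161

Answer: 1/797161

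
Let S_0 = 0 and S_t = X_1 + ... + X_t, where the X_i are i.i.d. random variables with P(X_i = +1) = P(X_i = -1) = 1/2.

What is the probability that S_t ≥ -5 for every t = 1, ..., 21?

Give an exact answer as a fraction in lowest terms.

Let f(t,s) = #length-t paths at position s with S_1..S_t all ≥ -5.
f(t,s) = f(t-1,s-1) + f(t-1,s+1) for s ≥ -5; f(t,s) = 0 for s < -5.
t=0: f(0,0)=1
t=1: f(1,-1)=1 f(1,1)=1
t=2: f(2,-2)=1 f(2,0)=2 f(2,2)=1
t=3: f(3,-3)=1 f(3,-1)=3 f(3,1)=3 f(3,3)=1
t=4: f(4,-4)=1 f(4,-2)=4 f(4,0)=6 f(4,2)=4 f(4,4)=1
t=5: f(5,-5)=1 f(5,-3)=5 f(5,-1)=10 f(5,1)=10 f(5,3)=5 f(5,5)=1
t=6: f(6,-4)=6 f(6,-2)=15 f(6,0)=20 f(6,2)=15 f(6,4)=6 f(6,6)=1
t=7: f(7,-5)=6 f(7,-3)=21 f(7,-1)=35 f(7,1)=35 f(7,3)=21 f(7,5)=7 f(7,7)=1
t=8: f(8,-4)=27 f(8,-2)=56 f(8,0)=70 f(8,2)=56 f(8,4)=28 f(8,6)=8 f(8,8)=1
t=9: f(9,-5)=27 f(9,-3)=83 f(9,-1)=126 f(9,1)=126 f(9,3)=84 f(9,5)=36 f(9,7)=9 f(9,9)=1
t=10: f(10,-4)=110 f(10,-2)=209 f(10,0)=252 f(10,2)=210 f(10,4)=120 f(10,6)=45 f(10,8)=10 f(10,10)=1
t=11: f(11,-5)=110 f(11,-3)=319 f(11,-1)=461 f(11,1)=462 f(11,3)=330 f(11,5)=165 f(11,7)=55 f(11,9)=11 f(11,11)=1
t=12: f(12,-4)=429 f(12,-2)=780 f(12,0)=923 f(12,2)=792 f(12,4)=495 f(12,6)=220 f(12,8)=66 f(12,10)=12 f(12,12)=1
t=13: f(13,-5)=429 f(13,-3)=1209 f(13,-1)=1703 f(13,1)=1715 f(13,3)=1287 f(13,5)=715 f(13,7)=286 f(13,9)=78 f(13,11)=13 f(13,13)=1
t=14: f(14,-4)=1638 f(14,-2)=2912 f(14,0)=3418 f(14,2)=3002 f(14,4)=2002 f(14,6)=1001 f(14,8)=364 f(14,10)=91 f(14,12)=14 f(14,14)=1
t=15: f(15,-5)=1638 f(15,-3)=4550 f(15,-1)=6330 f(15,1)=6420 f(15,3)=5004 f(15,5)=3003 f(15,7)=1365 f(15,9)=455 f(15,11)=105 f(15,13)=15 f(15,15)=1
t=16: f(16,-4)=6188 f(16,-2)=10880 f(16,0)=12750 f(16,2)=11424 f(16,4)=8007 f(16,6)=4368 f(16,8)=1820 f(16,10)=560 f(16,12)=120 f(16,14)=16 f(16,16)=1
t=17: f(17,-5)=6188 f(17,-3)=17068 f(17,-1)=23630 f(17,1)=24174 f(17,3)=19431 f(17,5)=12375 f(17,7)=6188 f(17,9)=2380 f(17,11)=680 f(17,13)=136 f(17,15)=17 f(17,17)=1
t=18: f(18,-4)=23256 f(18,-2)=40698 f(18,0)=47804 f(18,2)=43605 f(18,4)=31806 f(18,6)=18563 f(18,8)=8568 f(18,10)=3060 f(18,12)=816 f(18,14)=153 f(18,16)=18 f(18,18)=1
t=19: f(19,-5)=23256 f(19,-3)=63954 f(19,-1)=88502 f(19,1)=91409 f(19,3)=75411 f(19,5)=50369 f(19,7)=27131 f(19,9)=11628 f(19,11)=3876 f(19,13)=969 f(19,15)=171 f(19,17)=19 f(19,19)=1
t=20: f(20,-4)=87210 f(20,-2)=152456 f(20,0)=179911 f(20,2)=166820 f(20,4)=125780 f(20,6)=77500 f(20,8)=38759 f(20,10)=15504 f(20,12)=4845 f(20,14)=1140 f(20,16)=190 f(20,18)=20 f(20,20)=1
t=21: f(21,-5)=87210 f(21,-3)=239666 f(21,-1)=332367 f(21,1)=346731 f(21,3)=292600 f(21,5)=203280 f(21,7)=116259 f(21,9)=54263 f(21,11)=20349 f(21,13)=5985 f(21,15)=1330 f(21,17)=210 f(21,19)=21 f(21,21)=1
Σ_s f(21,s) = 1700272
P = 1700272/2097152 = 106267/131072

Answer: 106267/131072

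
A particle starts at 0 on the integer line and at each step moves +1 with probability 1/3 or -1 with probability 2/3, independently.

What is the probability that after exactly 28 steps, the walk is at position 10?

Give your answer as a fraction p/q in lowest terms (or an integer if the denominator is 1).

Answer: 1178777600/7625597484987

Derivation:
To reach position 10 after 28 steps: need 19 steps of +1 and 9 steps of -1.
Number of such sequences: C(28,19) = 6906900
Each has probability (1/3)^19 · (2/3)^9 = 512/22876792454961
P = 6906900 · 512/22876792454961 = 1178777600/7625597484987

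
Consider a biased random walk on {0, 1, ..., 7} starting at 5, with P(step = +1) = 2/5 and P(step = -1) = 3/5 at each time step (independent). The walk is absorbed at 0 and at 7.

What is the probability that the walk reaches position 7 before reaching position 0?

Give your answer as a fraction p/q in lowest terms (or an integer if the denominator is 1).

Biased walk: p = 2/5, q = 3/5, r = q/p = 3/2
Gambler's ruin: P(hit 7 before 0 | start at 5) = (1 - r^a)/(1 - r^N)
r^5 = 243/32; r^7 = 2187/128
P = (1 - 243/32) / (1 - 2187/128) = -211/32 / -2059/128 = 844/2059

Answer: 844/2059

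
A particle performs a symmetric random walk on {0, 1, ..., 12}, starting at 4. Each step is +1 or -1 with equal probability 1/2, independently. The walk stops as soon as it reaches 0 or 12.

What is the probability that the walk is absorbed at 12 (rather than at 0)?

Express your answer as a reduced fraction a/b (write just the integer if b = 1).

Symmetric walk (p = 1/2): the harmonic-function argument gives P(hit 12 before 0 | start at 4) = a/N.
P = 4/12 = 1/3

Answer: 1/3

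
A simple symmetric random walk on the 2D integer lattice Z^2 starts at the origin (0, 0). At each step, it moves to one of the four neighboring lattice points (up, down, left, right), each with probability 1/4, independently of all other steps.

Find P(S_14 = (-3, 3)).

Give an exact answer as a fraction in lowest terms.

Let h be the number of horizontal steps (so 14-h are vertical). To end at (-3,3) need (h-3)/2 right-steps and ((14-h)+3)/2 up-steps.
Sum over h with 3 ≤ h ≤ 11, h ≡ 1 (mod 2), 14-h ≡ 1 (mod 2):
h=3: C(14,3)·C(3,0)·C(11,7) = 364·1·330 = 120120
h=5: C(14,5)·C(5,1)·C(9,6) = 2002·5·84 = 840840
h=7: C(14,7)·C(7,2)·C(7,5) = 3432·21·21 = 1513512
h=9: C(14,9)·C(9,3)·C(5,4) = 2002·84·5 = 840840
h=11: C(14,11)·C(11,4)·C(3,3) = 364·330·1 = 120120
Total favorable: 3435432
Total paths: 4^14 = 268435456
P = 3435432/268435456 = 429429/33554432

Answer: 429429/33554432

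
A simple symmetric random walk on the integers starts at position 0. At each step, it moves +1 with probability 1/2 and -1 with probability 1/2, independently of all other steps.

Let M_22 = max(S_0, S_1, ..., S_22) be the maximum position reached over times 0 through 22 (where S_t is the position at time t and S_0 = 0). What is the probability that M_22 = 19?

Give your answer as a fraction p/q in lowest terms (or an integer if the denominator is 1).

Let M_22 = max(S_0,...,S_22). Use the reflection principle: for j ≥ 1, #{paths with M_22 ≥ j} = #{S_22 ≥ j} + #{S_22 ≥ j+1}.
By reflection, #{M_22 ≥ 19} = #{S_22 ≥ 19} + #{S_22 ≥ 20} = 23 + 23 = 46.
#{M_22 ≥ 20} = #{S_22 ≥ 20} + #{S_22 ≥ 21} = 23 + 1 = 24.
#{M_22 = 19} = 46 - 24 = 22.
P(M_22 = 19) = 22/4194304 = 11/2097152

Answer: 11/2097152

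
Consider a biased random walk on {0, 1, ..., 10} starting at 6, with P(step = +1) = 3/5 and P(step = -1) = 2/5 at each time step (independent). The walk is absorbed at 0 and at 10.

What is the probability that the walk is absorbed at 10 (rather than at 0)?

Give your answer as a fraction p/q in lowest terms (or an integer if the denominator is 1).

Answer: 10773/11605

Derivation:
Biased walk: p = 3/5, q = 2/5, r = q/p = 2/3
Gambler's ruin: P(hit 10 before 0 | start at 6) = (1 - r^a)/(1 - r^N)
r^6 = 64/729; r^10 = 1024/59049
P = (1 - 64/729) / (1 - 1024/59049) = 665/729 / 58025/59049 = 10773/11605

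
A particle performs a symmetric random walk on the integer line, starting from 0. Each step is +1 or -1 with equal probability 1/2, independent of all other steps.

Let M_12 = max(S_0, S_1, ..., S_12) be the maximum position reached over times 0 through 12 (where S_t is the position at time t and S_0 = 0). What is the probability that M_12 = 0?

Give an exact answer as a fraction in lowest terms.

Answer: 231/1024

Derivation:
Let M_12 = max(S_0,...,S_12). Use the reflection principle: for j ≥ 1, #{paths with M_12 ≥ j} = #{S_12 ≥ j} + #{S_12 ≥ j+1}.
P(M_12 ≥ 0) = 1 since S_0 = 0, so #{M_12 ≥ 0} = 4096.
#{M_12 ≥ 1} = #{S_12 ≥ 1} + #{S_12 ≥ 2} = 1586 + 1586 = 3172.
#{M_12 = 0} = 4096 - 3172 = 924.
P(M_12 = 0) = 924/4096 = 231/1024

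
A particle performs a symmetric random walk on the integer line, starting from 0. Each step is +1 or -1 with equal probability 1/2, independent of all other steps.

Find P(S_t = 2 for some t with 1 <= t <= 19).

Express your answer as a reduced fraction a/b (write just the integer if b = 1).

Count via complement. Let g(t,s) = #length-t paths at position s with S_1..S_t all ≠ 2.
g(t,s) = g(t-1,s-1) + g(t-1,s+1) for s ≠ 2; g(t,2) = 0.
t=0: g(0,0)=1
t=1: g(1,-1)=1 g(1,1)=1
t=2: g(2,-2)=1 g(2,0)=2
t=3: g(3,-3)=1 g(3,-1)=3 g(3,1)=2
t=4: g(4,-4)=1 g(4,-2)=4 g(4,0)=5
t=5: g(5,-5)=1 g(5,-3)=5 g(5,-1)=9 g(5,1)=5
t=6: g(6,-6)=1 g(6,-4)=6 g(6,-2)=14 g(6,0)=14
t=7: g(7,-7)=1 g(7,-5)=7 g(7,-3)=20 g(7,-1)=28 g(7,1)=14
t=8: g(8,-8)=1 g(8,-6)=8 g(8,-4)=27 g(8,-2)=48 g(8,0)=42
t=9: g(9,-9)=1 g(9,-7)=9 g(9,-5)=35 g(9,-3)=75 g(9,-1)=90 g(9,1)=42
t=10: g(10,-10)=1 g(10,-8)=10 g(10,-6)=44 g(10,-4)=110 g(10,-2)=165 g(10,0)=132
t=11: g(11,-11)=1 g(11,-9)=11 g(11,-7)=54 g(11,-5)=154 g(11,-3)=275 g(11,-1)=297 g(11,1)=132
t=12: g(12,-12)=1 g(12,-10)=12 g(12,-8)=65 g(12,-6)=208 g(12,-4)=429 g(12,-2)=572 g(12,0)=429
t=13: g(13,-13)=1 g(13,-11)=13 g(13,-9)=77 g(13,-7)=273 g(13,-5)=637 g(13,-3)=1001 g(13,-1)=1001 g(13,1)=429
t=14: g(14,-14)=1 g(14,-12)=14 g(14,-10)=90 g(14,-8)=350 g(14,-6)=910 g(14,-4)=1638 g(14,-2)=2002 g(14,0)=1430
t=15: g(15,-15)=1 g(15,-13)=15 g(15,-11)=104 g(15,-9)=440 g(15,-7)=1260 g(15,-5)=2548 g(15,-3)=3640 g(15,-1)=3432 g(15,1)=1430
t=16: g(16,-16)=1 g(16,-14)=16 g(16,-12)=119 g(16,-10)=544 g(16,-8)=1700 g(16,-6)=3808 g(16,-4)=6188 g(16,-2)=7072 g(16,0)=4862
t=17: g(17,-17)=1 g(17,-15)=17 g(17,-13)=135 g(17,-11)=663 g(17,-9)=2244 g(17,-7)=5508 g(17,-5)=9996 g(17,-3)=13260 g(17,-1)=11934 g(17,1)=4862
t=18: g(18,-18)=1 g(18,-16)=18 g(18,-14)=152 g(18,-12)=798 g(18,-10)=2907 g(18,-8)=7752 g(18,-6)=15504 g(18,-4)=23256 g(18,-2)=25194 g(18,0)=16796
t=19: g(19,-19)=1 g(19,-17)=19 g(19,-15)=170 g(19,-13)=950 g(19,-11)=3705 g(19,-9)=10659 g(19,-7)=23256 g(19,-5)=38760 g(19,-3)=48450 g(19,-1)=41990 g(19,1)=16796
Paths never hitting 2: Σ_s g(19,s) = 184756
Paths hitting 2: 2^19 - 184756 = 339532
P = 339532/524288 = 84883/131072

Answer: 84883/131072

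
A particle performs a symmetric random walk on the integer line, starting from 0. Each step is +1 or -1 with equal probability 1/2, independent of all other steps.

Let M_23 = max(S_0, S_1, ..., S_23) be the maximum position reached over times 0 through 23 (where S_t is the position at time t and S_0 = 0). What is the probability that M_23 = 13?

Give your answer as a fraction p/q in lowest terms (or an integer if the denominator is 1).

Let M_23 = max(S_0,...,S_23). Use the reflection principle: for j ≥ 1, #{paths with M_23 ≥ j} = #{S_23 ≥ j} + #{S_23 ≥ j+1}.
By reflection, #{M_23 ≥ 13} = #{S_23 ≥ 13} + #{S_23 ≥ 14} = 44552 + 10903 = 55455.
#{M_23 ≥ 14} = #{S_23 ≥ 14} + #{S_23 ≥ 15} = 10903 + 10903 = 21806.
#{M_23 = 13} = 55455 - 21806 = 33649.
P(M_23 = 13) = 33649/8388608 = 33649/8388608

Answer: 33649/8388608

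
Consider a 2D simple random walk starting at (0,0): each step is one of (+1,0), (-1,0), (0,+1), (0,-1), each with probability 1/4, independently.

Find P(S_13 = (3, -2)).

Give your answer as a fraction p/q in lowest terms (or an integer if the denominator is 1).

Let h be the number of horizontal steps (so 13-h are vertical). To end at (3,-2) need (h+3)/2 right-steps and ((13-h)-2)/2 up-steps.
Sum over h with 3 ≤ h ≤ 11, h ≡ 1 (mod 2), 13-h ≡ 0 (mod 2):
h=3: C(13,3)·C(3,3)·C(10,4) = 286·1·210 = 60060
h=5: C(13,5)·C(5,4)·C(8,3) = 1287·5·56 = 360360
h=7: C(13,7)·C(7,5)·C(6,2) = 1716·21·15 = 540540
h=9: C(13,9)·C(9,6)·C(4,1) = 715·84·4 = 240240
h=11: C(13,11)·C(11,7)·C(2,0) = 78·330·1 = 25740
Total favorable: 1226940
Total paths: 4^13 = 67108864
P = 1226940/67108864 = 306735/16777216

Answer: 306735/16777216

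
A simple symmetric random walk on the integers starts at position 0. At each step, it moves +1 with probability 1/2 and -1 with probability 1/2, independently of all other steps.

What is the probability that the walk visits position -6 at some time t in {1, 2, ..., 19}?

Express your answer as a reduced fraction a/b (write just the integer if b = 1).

Count via complement. Let g(t,s) = #length-t paths at position s with S_1..S_t all ≠ -6.
g(t,s) = g(t-1,s-1) + g(t-1,s+1) for s ≠ -6; g(t,-6) = 0.
t=0: g(0,0)=1
t=1: g(1,-1)=1 g(1,1)=1
t=2: g(2,-2)=1 g(2,0)=2 g(2,2)=1
t=3: g(3,-3)=1 g(3,-1)=3 g(3,1)=3 g(3,3)=1
t=4: g(4,-4)=1 g(4,-2)=4 g(4,0)=6 g(4,2)=4 g(4,4)=1
t=5: g(5,-5)=1 g(5,-3)=5 g(5,-1)=10 g(5,1)=10 g(5,3)=5 g(5,5)=1
t=6: g(6,-4)=6 g(6,-2)=15 g(6,0)=20 g(6,2)=15 g(6,4)=6 g(6,6)=1
t=7: g(7,-5)=6 g(7,-3)=21 g(7,-1)=35 g(7,1)=35 g(7,3)=21 g(7,5)=7 g(7,7)=1
t=8: g(8,-4)=27 g(8,-2)=56 g(8,0)=70 g(8,2)=56 g(8,4)=28 g(8,6)=8 g(8,8)=1
t=9: g(9,-5)=27 g(9,-3)=83 g(9,-1)=126 g(9,1)=126 g(9,3)=84 g(9,5)=36 g(9,7)=9 g(9,9)=1
t=10: g(10,-4)=110 g(10,-2)=209 g(10,0)=252 g(10,2)=210 g(10,4)=120 g(10,6)=45 g(10,8)=10 g(10,10)=1
t=11: g(11,-5)=110 g(11,-3)=319 g(11,-1)=461 g(11,1)=462 g(11,3)=330 g(11,5)=165 g(11,7)=55 g(11,9)=11 g(11,11)=1
t=12: g(12,-4)=429 g(12,-2)=780 g(12,0)=923 g(12,2)=792 g(12,4)=495 g(12,6)=220 g(12,8)=66 g(12,10)=12 g(12,12)=1
t=13: g(13,-5)=429 g(13,-3)=1209 g(13,-1)=1703 g(13,1)=1715 g(13,3)=1287 g(13,5)=715 g(13,7)=286 g(13,9)=78 g(13,11)=13 g(13,13)=1
t=14: g(14,-4)=1638 g(14,-2)=2912 g(14,0)=3418 g(14,2)=3002 g(14,4)=2002 g(14,6)=1001 g(14,8)=364 g(14,10)=91 g(14,12)=14 g(14,14)=1
t=15: g(15,-5)=1638 g(15,-3)=4550 g(15,-1)=6330 g(15,1)=6420 g(15,3)=5004 g(15,5)=3003 g(15,7)=1365 g(15,9)=455 g(15,11)=105 g(15,13)=15 g(15,15)=1
t=16: g(16,-4)=6188 g(16,-2)=10880 g(16,0)=12750 g(16,2)=11424 g(16,4)=8007 g(16,6)=4368 g(16,8)=1820 g(16,10)=560 g(16,12)=120 g(16,14)=16 g(16,16)=1
t=17: g(17,-5)=6188 g(17,-3)=17068 g(17,-1)=23630 g(17,1)=24174 g(17,3)=19431 g(17,5)=12375 g(17,7)=6188 g(17,9)=2380 g(17,11)=680 g(17,13)=136 g(17,15)=17 g(17,17)=1
t=18: g(18,-4)=23256 g(18,-2)=40698 g(18,0)=47804 g(18,2)=43605 g(18,4)=31806 g(18,6)=18563 g(18,8)=8568 g(18,10)=3060 g(18,12)=816 g(18,14)=153 g(18,16)=18 g(18,18)=1
t=19: g(19,-5)=23256 g(19,-3)=63954 g(19,-1)=88502 g(19,1)=91409 g(19,3)=75411 g(19,5)=50369 g(19,7)=27131 g(19,9)=11628 g(19,11)=3876 g(19,13)=969 g(19,15)=171 g(19,17)=19 g(19,19)=1
Paths never hitting -6: Σ_s g(19,s) = 436696
Paths hitting -6: 2^19 - 436696 = 87592
P = 87592/524288 = 10949/65536

Answer: 10949/65536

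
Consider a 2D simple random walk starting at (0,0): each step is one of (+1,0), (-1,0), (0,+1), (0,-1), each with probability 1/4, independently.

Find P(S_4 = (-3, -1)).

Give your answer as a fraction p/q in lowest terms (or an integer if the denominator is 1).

Answer: 1/64

Derivation:
Let h be the number of horizontal steps (so 4-h are vertical). To end at (-3,-1) need (h-3)/2 right-steps and ((4-h)-1)/2 up-steps.
Sum over h with 3 ≤ h ≤ 3, h ≡ 1 (mod 2), 4-h ≡ 1 (mod 2):
h=3: C(4,3)·C(3,0)·C(1,0) = 4·1·1 = 4
Total favorable: 4
Total paths: 4^4 = 256
P = 4/256 = 1/64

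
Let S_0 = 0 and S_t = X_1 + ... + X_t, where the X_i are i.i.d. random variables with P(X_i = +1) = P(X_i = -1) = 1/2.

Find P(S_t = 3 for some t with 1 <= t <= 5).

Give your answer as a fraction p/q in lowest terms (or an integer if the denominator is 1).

Answer: 7/32

Derivation:
Count via complement. Let g(t,s) = #length-t paths at position s with S_1..S_t all ≠ 3.
g(t,s) = g(t-1,s-1) + g(t-1,s+1) for s ≠ 3; g(t,3) = 0.
t=0: g(0,0)=1
t=1: g(1,-1)=1 g(1,1)=1
t=2: g(2,-2)=1 g(2,0)=2 g(2,2)=1
t=3: g(3,-3)=1 g(3,-1)=3 g(3,1)=3
t=4: g(4,-4)=1 g(4,-2)=4 g(4,0)=6 g(4,2)=3
t=5: g(5,-5)=1 g(5,-3)=5 g(5,-1)=10 g(5,1)=9
Paths never hitting 3: Σ_s g(5,s) = 25
Paths hitting 3: 2^5 - 25 = 7
P = 7/32 = 7/32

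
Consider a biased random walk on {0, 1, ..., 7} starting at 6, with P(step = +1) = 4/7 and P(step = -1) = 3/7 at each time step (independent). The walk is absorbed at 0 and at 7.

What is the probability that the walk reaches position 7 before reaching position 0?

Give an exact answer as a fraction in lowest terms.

Biased walk: p = 4/7, q = 3/7, r = q/p = 3/4
Gambler's ruin: P(hit 7 before 0 | start at 6) = (1 - r^a)/(1 - r^N)
r^6 = 729/4096; r^7 = 2187/16384
P = (1 - 729/4096) / (1 - 2187/16384) = 3367/4096 / 14197/16384 = 13468/14197

Answer: 13468/14197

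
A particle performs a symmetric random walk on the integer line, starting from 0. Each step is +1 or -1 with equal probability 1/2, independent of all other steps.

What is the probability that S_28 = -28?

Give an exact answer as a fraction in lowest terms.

Answer: 1/268435456

Derivation:
To reach position -28 after 28 steps: need 0 steps of +1 and 28 of -1.
Favorable paths: C(28,0) = 1
Total paths: 2^28 = 268435456
P = 1/268435456 = 1/268435456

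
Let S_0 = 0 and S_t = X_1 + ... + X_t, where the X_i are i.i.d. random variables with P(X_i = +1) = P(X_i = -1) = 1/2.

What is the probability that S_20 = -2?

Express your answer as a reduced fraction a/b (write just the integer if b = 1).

Answer: 20995/131072

Derivation:
To reach position -2 after 20 steps: need 9 steps of +1 and 11 of -1.
Favorable paths: C(20,9) = 167960
Total paths: 2^20 = 1048576
P = 167960/1048576 = 20995/131072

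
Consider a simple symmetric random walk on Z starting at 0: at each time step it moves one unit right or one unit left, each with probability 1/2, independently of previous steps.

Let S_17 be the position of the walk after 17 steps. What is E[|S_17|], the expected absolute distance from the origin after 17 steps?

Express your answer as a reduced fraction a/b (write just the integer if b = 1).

Answer: 109395/32768

Derivation:
S_17 takes values m ≡ 1 (mod 2) with |m| ≤ 17; P(S_17=m) = C(17,(17+m)/2)/2^17.
Total paths: 2^17 = 131072
Distribution: P(S=-17)=1/131072, P(S=-15)=17/131072, P(S=-13)=136/131072, P(S=-11)=680/131072, P(S=-9)=2380/131072, P(S=-7)=6188/131072, P(S=-5)=12376/131072, P(S=-3)=19448/131072, P(S=-1)=24310/131072, P(S=1)=24310/131072, P(S=3)=19448/131072, P(S=5)=12376/131072, P(S=7)=6188/131072, P(S=9)=2380/131072, P(S=11)=680/131072, P(S=13)=136/131072, P(S=15)=17/131072, P(S=17)=1/131072
E[|S_17|] = Σ_m |m|·P(S_17=m) = 437580/131072 = 109395/32768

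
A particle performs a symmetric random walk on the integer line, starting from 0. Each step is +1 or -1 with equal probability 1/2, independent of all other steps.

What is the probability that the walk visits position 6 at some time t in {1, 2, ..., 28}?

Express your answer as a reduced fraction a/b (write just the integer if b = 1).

Answer: 35558423/134217728

Derivation:
Count via complement. Let g(t,s) = #length-t paths at position s with S_1..S_t all ≠ 6.
g(t,s) = g(t-1,s-1) + g(t-1,s+1) for s ≠ 6; g(t,6) = 0.
t=0: g(0,0)=1
t=1: g(1,-1)=1 g(1,1)=1
t=2: g(2,-2)=1 g(2,0)=2 g(2,2)=1
t=3: g(3,-3)=1 g(3,-1)=3 g(3,1)=3 g(3,3)=1
t=4: g(4,-4)=1 g(4,-2)=4 g(4,0)=6 g(4,2)=4 g(4,4)=1
t=5: g(5,-5)=1 g(5,-3)=5 g(5,-1)=10 g(5,1)=10 g(5,3)=5 g(5,5)=1
t=6: g(6,-6)=1 g(6,-4)=6 g(6,-2)=15 g(6,0)=20 g(6,2)=15 g(6,4)=6
t=7: g(7,-7)=1 g(7,-5)=7 g(7,-3)=21 g(7,-1)=35 g(7,1)=35 g(7,3)=21 g(7,5)=6
t=8: g(8,-8)=1 g(8,-6)=8 g(8,-4)=28 g(8,-2)=56 g(8,0)=70 g(8,2)=56 g(8,4)=27
t=9: g(9,-9)=1 g(9,-7)=9 g(9,-5)=36 g(9,-3)=84 g(9,-1)=126 g(9,1)=126 g(9,3)=83 g(9,5)=27
t=10: g(10,-10)=1 g(10,-8)=10 g(10,-6)=45 g(10,-4)=120 g(10,-2)=210 g(10,0)=252 g(10,2)=209 g(10,4)=110
t=11: g(11,-11)=1 g(11,-9)=11 g(11,-7)=55 g(11,-5)=165 g(11,-3)=330 g(11,-1)=462 g(11,1)=461 g(11,3)=319 g(11,5)=110
t=12: g(12,-12)=1 g(12,-10)=12 g(12,-8)=66 g(12,-6)=220 g(12,-4)=495 g(12,-2)=792 g(12,0)=923 g(12,2)=780 g(12,4)=429
t=13: g(13,-13)=1 g(13,-11)=13 g(13,-9)=78 g(13,-7)=286 g(13,-5)=715 g(13,-3)=1287 g(13,-1)=1715 g(13,1)=1703 g(13,3)=1209 g(13,5)=429
t=14: g(14,-14)=1 g(14,-12)=14 g(14,-10)=91 g(14,-8)=364 g(14,-6)=1001 g(14,-4)=2002 g(14,-2)=3002 g(14,0)=3418 g(14,2)=2912 g(14,4)=1638
t=15: g(15,-15)=1 g(15,-13)=15 g(15,-11)=105 g(15,-9)=455 g(15,-7)=1365 g(15,-5)=3003 g(15,-3)=5004 g(15,-1)=6420 g(15,1)=6330 g(15,3)=4550 g(15,5)=1638
t=16: g(16,-16)=1 g(16,-14)=16 g(16,-12)=120 g(16,-10)=560 g(16,-8)=1820 g(16,-6)=4368 g(16,-4)=8007 g(16,-2)=11424 g(16,0)=12750 g(16,2)=10880 g(16,4)=6188
t=17: g(17,-17)=1 g(17,-15)=17 g(17,-13)=136 g(17,-11)=680 g(17,-9)=2380 g(17,-7)=6188 g(17,-5)=12375 g(17,-3)=19431 g(17,-1)=24174 g(17,1)=23630 g(17,3)=17068 g(17,5)=6188
t=18: g(18,-18)=1 g(18,-16)=18 g(18,-14)=153 g(18,-12)=816 g(18,-10)=3060 g(18,-8)=8568 g(18,-6)=18563 g(18,-4)=31806 g(18,-2)=43605 g(18,0)=47804 g(18,2)=40698 g(18,4)=23256
t=19: g(19,-19)=1 g(19,-17)=19 g(19,-15)=171 g(19,-13)=969 g(19,-11)=3876 g(19,-9)=11628 g(19,-7)=27131 g(19,-5)=50369 g(19,-3)=75411 g(19,-1)=91409 g(19,1)=88502 g(19,3)=63954 g(19,5)=23256
t=20: g(20,-20)=1 g(20,-18)=20 g(20,-16)=190 g(20,-14)=1140 g(20,-12)=4845 g(20,-10)=15504 g(20,-8)=38759 g(20,-6)=77500 g(20,-4)=125780 g(20,-2)=166820 g(20,0)=179911 g(20,2)=152456 g(20,4)=87210
t=21: g(21,-21)=1 g(21,-19)=21 g(21,-17)=210 g(21,-15)=1330 g(21,-13)=5985 g(21,-11)=20349 g(21,-9)=54263 g(21,-7)=116259 g(21,-5)=203280 g(21,-3)=292600 g(21,-1)=346731 g(21,1)=332367 g(21,3)=239666 g(21,5)=87210
t=22: g(22,-22)=1 g(22,-20)=22 g(22,-18)=231 g(22,-16)=1540 g(22,-14)=7315 g(22,-12)=26334 g(22,-10)=74612 g(22,-8)=170522 g(22,-6)=319539 g(22,-4)=495880 g(22,-2)=639331 g(22,0)=679098 g(22,2)=572033 g(22,4)=326876
t=23: g(23,-23)=1 g(23,-21)=23 g(23,-19)=253 g(23,-17)=1771 g(23,-15)=8855 g(23,-13)=33649 g(23,-11)=100946 g(23,-9)=245134 g(23,-7)=490061 g(23,-5)=815419 g(23,-3)=1135211 g(23,-1)=1318429 g(23,1)=1251131 g(23,3)=898909 g(23,5)=326876
t=24: g(24,-24)=1 g(24,-22)=24 g(24,-20)=276 g(24,-18)=2024 g(24,-16)=10626 g(24,-14)=42504 g(24,-12)=134595 g(24,-10)=346080 g(24,-8)=735195 g(24,-6)=1305480 g(24,-4)=1950630 g(24,-2)=2453640 g(24,0)=2569560 g(24,2)=2150040 g(24,4)=1225785
t=25: g(25,-25)=1 g(25,-23)=25 g(25,-21)=300 g(25,-19)=2300 g(25,-17)=12650 g(25,-15)=53130 g(25,-13)=177099 g(25,-11)=480675 g(25,-9)=1081275 g(25,-7)=2040675 g(25,-5)=3256110 g(25,-3)=4404270 g(25,-1)=5023200 g(25,1)=4719600 g(25,3)=3375825 g(25,5)=1225785
t=26: g(26,-26)=1 g(26,-24)=26 g(26,-22)=325 g(26,-20)=2600 g(26,-18)=14950 g(26,-16)=65780 g(26,-14)=230229 g(26,-12)=657774 g(26,-10)=1561950 g(26,-8)=3121950 g(26,-6)=5296785 g(26,-4)=7660380 g(26,-2)=9427470 g(26,0)=9742800 g(26,2)=8095425 g(26,4)=4601610
t=27: g(27,-27)=1 g(27,-25)=27 g(27,-23)=351 g(27,-21)=2925 g(27,-19)=17550 g(27,-17)=80730 g(27,-15)=296009 g(27,-13)=888003 g(27,-11)=2219724 g(27,-9)=4683900 g(27,-7)=8418735 g(27,-5)=12957165 g(27,-3)=17087850 g(27,-1)=19170270 g(27,1)=17838225 g(27,3)=12697035 g(27,5)=4601610
t=28: g(28,-28)=1 g(28,-26)=28 g(28,-24)=378 g(28,-22)=3276 g(28,-20)=20475 g(28,-18)=98280 g(28,-16)=376739 g(28,-14)=1184012 g(28,-12)=3107727 g(28,-10)=6903624 g(28,-8)=13102635 g(28,-6)=21375900 g(28,-4)=30045015 g(28,-2)=36258120 g(28,0)=37008495 g(28,2)=30535260 g(28,4)=17298645
Paths never hitting 6: Σ_s g(28,s) = 197318610
Paths hitting 6: 2^28 - 197318610 = 71116846
P = 71116846/268435456 = 35558423/134217728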